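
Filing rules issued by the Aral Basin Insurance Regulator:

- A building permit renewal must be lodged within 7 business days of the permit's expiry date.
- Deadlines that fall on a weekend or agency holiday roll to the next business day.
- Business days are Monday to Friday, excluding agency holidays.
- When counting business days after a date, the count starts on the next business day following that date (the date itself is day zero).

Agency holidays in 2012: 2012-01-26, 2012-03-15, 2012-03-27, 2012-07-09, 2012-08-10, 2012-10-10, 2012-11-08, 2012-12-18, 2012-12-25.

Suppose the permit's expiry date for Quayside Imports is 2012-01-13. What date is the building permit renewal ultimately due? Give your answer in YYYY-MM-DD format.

7 business days after 2012-01-13, excluding weekends and holidays, is 2012-01-24.
2012-01-24 falls on a Tuesday, which is a business day, so no adjustment is needed.
The final due date is 2012-01-24.

2012-01-24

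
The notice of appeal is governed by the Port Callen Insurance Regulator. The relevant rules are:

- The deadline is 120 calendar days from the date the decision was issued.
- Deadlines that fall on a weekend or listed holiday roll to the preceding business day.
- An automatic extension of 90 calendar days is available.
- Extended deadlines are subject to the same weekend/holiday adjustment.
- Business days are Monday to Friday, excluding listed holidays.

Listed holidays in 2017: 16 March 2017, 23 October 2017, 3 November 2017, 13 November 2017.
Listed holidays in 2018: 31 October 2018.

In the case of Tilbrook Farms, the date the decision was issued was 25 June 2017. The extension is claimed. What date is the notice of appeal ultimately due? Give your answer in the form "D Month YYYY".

18 January 2018

120 calendar days after 25 June 2017 is 23 October 2017.
23 October 2017 is a listed holiday, so it moves to the preceding business day, 20 October 2017 (Friday).
Applying the 90-calendar-day extension: 20 October 2017 + 90 days = 18 January 2018.
18 January 2018 falls on a Thursday, which is a business day, so no adjustment is needed.
So the filing is due 18 January 2018.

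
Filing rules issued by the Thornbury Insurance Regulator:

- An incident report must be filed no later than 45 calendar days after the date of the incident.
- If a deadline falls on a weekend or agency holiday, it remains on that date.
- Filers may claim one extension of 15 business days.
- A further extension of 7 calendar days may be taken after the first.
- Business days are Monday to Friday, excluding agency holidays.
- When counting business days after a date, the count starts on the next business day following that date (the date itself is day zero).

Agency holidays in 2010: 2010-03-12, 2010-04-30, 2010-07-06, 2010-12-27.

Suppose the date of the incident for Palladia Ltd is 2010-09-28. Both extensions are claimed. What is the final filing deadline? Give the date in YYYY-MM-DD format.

2010-12-10

From 2010-09-28, 45 calendar days later is 2010-11-12.
2010-11-12 falls on a Friday. The rules make no weekend/holiday allowance, so it remains 2010-11-12.
The 15-business-day extension runs from 2010-11-12 to 2010-12-03.
No adjustment is made for weekends or holidays, so 2010-12-03 stands.
Add the 7 calendar-day extension to 2010-12-03: 2010-12-10.
No adjustment is made for weekends or holidays, so 2010-12-10 stands.
So the filing is due 2010-12-10.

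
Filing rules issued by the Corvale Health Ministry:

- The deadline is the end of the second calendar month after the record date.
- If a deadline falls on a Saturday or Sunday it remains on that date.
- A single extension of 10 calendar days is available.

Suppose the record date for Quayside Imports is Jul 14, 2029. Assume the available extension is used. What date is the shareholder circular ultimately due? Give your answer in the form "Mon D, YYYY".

Oct 10, 2029

The second month after Jul 14, 2029 is September 2029, whose last day is Sep 30, 2029.
Sep 30, 2029 is a Sunday; no weekend or holiday adjustment applies.
The 10-calendar-day extension moves the deadline from Sep 30, 2029 to Oct 10, 2029.
Oct 10, 2029 falls on a Wednesday. The rules make no weekend/holiday allowance, so it remains Oct 10, 2029.
Deadline: Oct 10, 2029.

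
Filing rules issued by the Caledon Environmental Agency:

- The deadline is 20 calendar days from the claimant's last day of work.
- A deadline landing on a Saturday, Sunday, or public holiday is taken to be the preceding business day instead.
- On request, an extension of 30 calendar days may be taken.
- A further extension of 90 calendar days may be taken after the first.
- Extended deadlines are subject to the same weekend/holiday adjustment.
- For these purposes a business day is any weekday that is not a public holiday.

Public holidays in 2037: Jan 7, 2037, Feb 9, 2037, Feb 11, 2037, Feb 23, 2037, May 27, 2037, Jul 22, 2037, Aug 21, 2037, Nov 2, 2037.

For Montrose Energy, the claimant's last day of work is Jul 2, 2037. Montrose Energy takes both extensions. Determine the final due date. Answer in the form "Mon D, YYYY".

Nov 18, 2037

Adding 20 calendar days to Jul 2, 2037 gives Jul 22, 2037.
Jul 22, 2037 is a listed holiday, so it moves to the preceding business day, Jul 21, 2037 (Tuesday).
Add the 30 calendar-day extension to Jul 21, 2037: Aug 20, 2037.
Aug 20, 2037 is a Thursday and not a listed holiday, so it stands.
The 90-calendar-day extension moves the deadline from Aug 20, 2037 to Nov 18, 2037.
Since Nov 18, 2037 is a Wednesday and not a holiday, the date is unchanged.
The final due date is Nov 18, 2037.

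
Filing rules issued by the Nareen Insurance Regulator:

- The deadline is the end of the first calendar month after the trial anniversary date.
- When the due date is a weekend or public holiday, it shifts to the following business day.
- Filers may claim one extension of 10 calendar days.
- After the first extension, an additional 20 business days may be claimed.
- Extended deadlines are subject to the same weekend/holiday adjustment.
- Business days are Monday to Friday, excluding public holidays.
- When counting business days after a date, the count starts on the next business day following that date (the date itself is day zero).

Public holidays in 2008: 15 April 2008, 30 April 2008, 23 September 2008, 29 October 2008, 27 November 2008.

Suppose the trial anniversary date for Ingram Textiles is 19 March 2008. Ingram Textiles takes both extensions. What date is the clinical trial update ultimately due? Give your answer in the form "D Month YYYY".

1 month after 19 March 2008 is April 2008; that month ends on 30 April 2008.
30 April 2008 is a listed holiday, so it moves to the next business day, 1 May 2008 (Thursday).
Applying the 10-calendar-day extension: 1 May 2008 + 10 days = 11 May 2008.
11 May 2008 is a Sunday, so it moves to the next business day, 12 May 2008 (Monday).
Applying the 20-business-day extension: 20 business days after 12 May 2008 is 9 June 2008.
Since 9 June 2008 is a Monday and not a holiday, the date is unchanged.
Deadline: 9 June 2008.

9 June 2008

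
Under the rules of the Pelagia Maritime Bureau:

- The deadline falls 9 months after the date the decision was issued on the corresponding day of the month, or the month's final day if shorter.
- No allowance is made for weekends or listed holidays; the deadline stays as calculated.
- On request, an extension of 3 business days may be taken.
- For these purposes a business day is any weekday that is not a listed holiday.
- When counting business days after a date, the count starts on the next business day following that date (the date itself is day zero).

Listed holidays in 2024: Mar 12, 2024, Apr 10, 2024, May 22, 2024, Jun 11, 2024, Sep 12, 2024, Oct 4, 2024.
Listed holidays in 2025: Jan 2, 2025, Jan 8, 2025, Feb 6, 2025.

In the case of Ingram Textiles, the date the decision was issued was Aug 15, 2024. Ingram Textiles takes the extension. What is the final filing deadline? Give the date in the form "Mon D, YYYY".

9 months from Aug 15, 2024 is May 15, 2025.
May 15, 2025 falls on a Thursday. The rules make no weekend/holiday allowance, so it remains May 15, 2025.
Applying the 3-business-day extension: 3 business days after May 15, 2025 is May 20, 2025.
No adjustment is made for weekends or holidays, so May 20, 2025 stands.
Final deadline: May 20, 2025.

May 20, 2025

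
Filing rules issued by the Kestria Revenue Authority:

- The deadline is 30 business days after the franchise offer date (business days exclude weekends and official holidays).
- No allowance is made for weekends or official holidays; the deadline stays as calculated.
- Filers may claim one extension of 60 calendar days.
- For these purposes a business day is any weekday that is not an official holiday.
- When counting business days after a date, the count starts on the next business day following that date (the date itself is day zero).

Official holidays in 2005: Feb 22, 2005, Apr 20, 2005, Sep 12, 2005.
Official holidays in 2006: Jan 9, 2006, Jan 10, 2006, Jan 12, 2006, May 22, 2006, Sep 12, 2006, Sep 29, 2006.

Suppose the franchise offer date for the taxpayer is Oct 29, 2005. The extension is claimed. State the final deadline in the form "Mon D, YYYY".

Feb 7, 2006

Starting the day after Oct 29, 2005 and counting 30 business days lands on Dec 9, 2005.
Dec 9, 2005 falls on a Friday. The rules make no weekend/holiday allowance, so it remains Dec 9, 2005.
Applying the 60-calendar-day extension: Dec 9, 2005 + 60 days = Feb 7, 2006.
Feb 7, 2006 falls on a Tuesday. The rules make no weekend/holiday allowance, so it remains Feb 7, 2006.
The final due date is Feb 7, 2006.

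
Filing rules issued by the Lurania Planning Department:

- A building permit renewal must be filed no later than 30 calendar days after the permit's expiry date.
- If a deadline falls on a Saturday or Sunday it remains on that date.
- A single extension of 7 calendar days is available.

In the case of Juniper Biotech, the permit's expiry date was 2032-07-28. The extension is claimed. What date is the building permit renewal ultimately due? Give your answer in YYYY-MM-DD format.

2032-09-03

From 2032-07-28, 30 calendar days later is 2032-08-27.
No adjustment is made for weekends or holidays, so 2032-08-27 stands.
The 7-calendar-day extension moves the deadline from 2032-08-27 to 2032-09-03.
No adjustment is made for weekends or holidays, so 2032-09-03 stands.
Deadline: 2032-09-03.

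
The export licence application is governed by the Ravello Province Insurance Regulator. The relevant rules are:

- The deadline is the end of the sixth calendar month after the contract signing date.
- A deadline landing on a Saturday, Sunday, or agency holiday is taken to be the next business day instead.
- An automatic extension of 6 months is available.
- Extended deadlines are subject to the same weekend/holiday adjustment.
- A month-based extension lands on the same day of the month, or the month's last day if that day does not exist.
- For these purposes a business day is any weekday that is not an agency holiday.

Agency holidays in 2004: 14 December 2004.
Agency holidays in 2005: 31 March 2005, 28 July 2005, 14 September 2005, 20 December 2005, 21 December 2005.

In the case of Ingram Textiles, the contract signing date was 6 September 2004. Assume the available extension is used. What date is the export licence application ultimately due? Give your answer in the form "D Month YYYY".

3 October 2005

6 months after 6 September 2004 is March 2005; that month ends on 31 March 2005.
Because 31 March 2005 is a listed holiday, the deadline becomes 1 April 2005 (Friday).
The 6 months extension carries 1 April 2005 to 1 October 2005.
Because 1 October 2005 is a Saturday, the deadline becomes 3 October 2005 (Monday).
The final due date is 3 October 2005.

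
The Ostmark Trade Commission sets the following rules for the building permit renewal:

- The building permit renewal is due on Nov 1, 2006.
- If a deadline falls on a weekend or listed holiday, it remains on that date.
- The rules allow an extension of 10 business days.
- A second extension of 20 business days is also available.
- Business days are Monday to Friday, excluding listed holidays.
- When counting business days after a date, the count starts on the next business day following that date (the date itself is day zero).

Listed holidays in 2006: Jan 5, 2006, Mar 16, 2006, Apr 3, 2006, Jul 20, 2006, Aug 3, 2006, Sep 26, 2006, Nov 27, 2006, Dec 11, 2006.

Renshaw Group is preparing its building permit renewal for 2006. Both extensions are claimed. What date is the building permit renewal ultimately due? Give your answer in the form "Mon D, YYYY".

Dec 15, 2006

The statutory due date is Nov 1, 2006.
Nov 1, 2006 falls on a Wednesday. The rules make no weekend/holiday allowance, so it remains Nov 1, 2006.
The 10-business-day extension runs from Nov 1, 2006 to Nov 15, 2006.
Nov 15, 2006 falls on a Wednesday. The rules make no weekend/holiday allowance, so it remains Nov 15, 2006.
The 20-business-day extension runs from Nov 15, 2006 to Dec 15, 2006.
No adjustment is made for weekends or holidays, so Dec 15, 2006 stands.
Final deadline: Dec 15, 2006.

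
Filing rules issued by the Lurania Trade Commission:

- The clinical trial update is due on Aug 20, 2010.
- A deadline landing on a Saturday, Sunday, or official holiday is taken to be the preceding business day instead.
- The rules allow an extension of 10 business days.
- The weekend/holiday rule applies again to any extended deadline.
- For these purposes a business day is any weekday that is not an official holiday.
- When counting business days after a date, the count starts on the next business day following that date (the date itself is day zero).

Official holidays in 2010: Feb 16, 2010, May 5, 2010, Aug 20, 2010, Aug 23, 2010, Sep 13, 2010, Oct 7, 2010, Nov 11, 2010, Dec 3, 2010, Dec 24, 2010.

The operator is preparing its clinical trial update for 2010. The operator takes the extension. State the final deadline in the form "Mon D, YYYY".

The statutory due date is Aug 20, 2010.
Aug 20, 2010 falls on a listed holiday. Rolling to the preceding business day gives Aug 19, 2010, a Thursday.
The 10-business-day extension runs from Aug 19, 2010 to Sep 6, 2010.
Sep 6, 2010 (Monday) is already a business day.
The final due date is Sep 6, 2010.

Sep 6, 2010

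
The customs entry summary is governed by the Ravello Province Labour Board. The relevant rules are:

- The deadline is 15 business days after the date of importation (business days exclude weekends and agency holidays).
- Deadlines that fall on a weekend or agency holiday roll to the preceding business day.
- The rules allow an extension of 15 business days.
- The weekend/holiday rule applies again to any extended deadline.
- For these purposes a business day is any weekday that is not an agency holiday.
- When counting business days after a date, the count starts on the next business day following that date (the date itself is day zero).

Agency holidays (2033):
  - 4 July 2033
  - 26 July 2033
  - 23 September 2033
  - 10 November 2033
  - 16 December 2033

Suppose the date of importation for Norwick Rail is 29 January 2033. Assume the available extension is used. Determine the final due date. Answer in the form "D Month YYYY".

15 business days after 29 January 2033, excluding weekends and holidays, is 18 February 2033.
18 February 2033 is a Friday and not a listed holiday, so it stands.
Counting 15 further business days from 18 February 2033 reaches 11 March 2033.
11 March 2033 (Friday) is already a business day.
Final deadline: 11 March 2033.

11 March 2033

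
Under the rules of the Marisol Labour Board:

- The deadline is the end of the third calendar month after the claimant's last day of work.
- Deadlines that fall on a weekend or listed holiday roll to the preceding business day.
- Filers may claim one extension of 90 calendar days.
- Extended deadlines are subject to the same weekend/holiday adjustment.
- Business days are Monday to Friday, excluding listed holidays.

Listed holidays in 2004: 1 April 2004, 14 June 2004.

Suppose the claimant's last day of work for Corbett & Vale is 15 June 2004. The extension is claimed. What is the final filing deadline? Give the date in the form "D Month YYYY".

29 December 2004

3 months after 15 June 2004 is September 2004; that month ends on 30 September 2004.
30 September 2004 falls on a Thursday, which is a business day, so no adjustment is needed.
With the 90-day extension, 30 September 2004 becomes 29 December 2004.
Since 29 December 2004 is a Wednesday and not a holiday, the date is unchanged.
Final deadline: 29 December 2004.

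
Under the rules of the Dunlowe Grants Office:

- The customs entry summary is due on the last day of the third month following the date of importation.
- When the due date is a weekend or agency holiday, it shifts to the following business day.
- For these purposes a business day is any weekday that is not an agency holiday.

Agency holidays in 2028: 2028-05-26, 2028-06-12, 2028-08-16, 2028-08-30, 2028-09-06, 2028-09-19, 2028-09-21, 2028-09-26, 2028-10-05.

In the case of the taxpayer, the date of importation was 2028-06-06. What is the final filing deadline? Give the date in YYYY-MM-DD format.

2028-10-02

3 months after 2028-06-06 falls in September 2028; the last day of that month is 2028-09-30.
2028-09-30 is a Saturday; the next business day is 2028-10-02 (Monday).
The final due date is 2028-10-02.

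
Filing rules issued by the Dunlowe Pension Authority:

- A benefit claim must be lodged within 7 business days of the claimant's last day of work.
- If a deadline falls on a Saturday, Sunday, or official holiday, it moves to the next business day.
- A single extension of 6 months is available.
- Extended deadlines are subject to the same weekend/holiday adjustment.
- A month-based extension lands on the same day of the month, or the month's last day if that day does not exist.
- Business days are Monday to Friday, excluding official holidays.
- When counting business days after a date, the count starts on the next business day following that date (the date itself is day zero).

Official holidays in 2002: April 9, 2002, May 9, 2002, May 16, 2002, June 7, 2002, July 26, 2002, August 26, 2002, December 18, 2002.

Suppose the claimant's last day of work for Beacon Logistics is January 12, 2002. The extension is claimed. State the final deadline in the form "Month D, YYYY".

July 22, 2002

Counting 7 business days after January 12, 2002 (skipping weekends and listed holidays) reaches January 22, 2002.
January 22, 2002 (Tuesday) is already a business day.
Applying the 6 months extension: 6 months after January 22, 2002 is July 22, 2002.
July 22, 2002 (Monday) is already a business day.
So the filing is due July 22, 2002.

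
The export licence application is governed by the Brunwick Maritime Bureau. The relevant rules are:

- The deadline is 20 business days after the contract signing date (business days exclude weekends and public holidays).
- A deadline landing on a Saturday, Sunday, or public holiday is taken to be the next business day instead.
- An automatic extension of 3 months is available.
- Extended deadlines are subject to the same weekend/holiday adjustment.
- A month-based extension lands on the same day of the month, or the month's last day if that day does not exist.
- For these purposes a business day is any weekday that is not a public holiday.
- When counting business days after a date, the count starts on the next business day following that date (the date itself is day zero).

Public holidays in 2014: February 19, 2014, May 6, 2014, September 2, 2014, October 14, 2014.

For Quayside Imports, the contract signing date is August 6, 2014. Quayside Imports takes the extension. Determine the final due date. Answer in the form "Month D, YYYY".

Starting the day after August 6, 2014 and counting 20 business days lands on September 4, 2014.
September 4, 2014 (Thursday) is already a business day.
The 3 months extension carries September 4, 2014 to December 4, 2014.
December 4, 2014 is a Thursday and not a listed holiday, so it stands.
The final due date is December 4, 2014.

December 4, 2014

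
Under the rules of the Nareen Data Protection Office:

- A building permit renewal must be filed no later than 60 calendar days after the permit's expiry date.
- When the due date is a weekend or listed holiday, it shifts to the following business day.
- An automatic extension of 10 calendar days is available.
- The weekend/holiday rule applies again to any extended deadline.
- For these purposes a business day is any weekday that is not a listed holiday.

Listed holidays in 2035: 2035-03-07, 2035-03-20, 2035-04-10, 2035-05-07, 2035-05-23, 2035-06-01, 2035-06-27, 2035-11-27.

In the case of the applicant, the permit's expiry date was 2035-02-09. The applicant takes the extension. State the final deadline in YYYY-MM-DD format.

2035-04-23

Adding 60 calendar days to 2035-02-09 gives 2035-04-10.
2035-04-10 is a listed holiday; the next business day is 2035-04-11 (Wednesday).
The 10-calendar-day extension moves the deadline from 2035-04-11 to 2035-04-21.
Because 2035-04-21 is a Saturday, the deadline becomes 2035-04-23 (Monday).
Final deadline: 2035-04-23.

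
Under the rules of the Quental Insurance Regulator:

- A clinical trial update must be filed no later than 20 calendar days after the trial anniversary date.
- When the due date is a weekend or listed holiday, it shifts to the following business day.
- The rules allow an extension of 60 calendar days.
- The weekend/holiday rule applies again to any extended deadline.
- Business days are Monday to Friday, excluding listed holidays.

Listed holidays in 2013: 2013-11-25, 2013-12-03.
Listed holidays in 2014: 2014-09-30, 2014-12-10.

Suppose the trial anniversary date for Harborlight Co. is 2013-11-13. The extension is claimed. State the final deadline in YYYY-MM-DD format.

From 2013-11-13, 20 calendar days later is 2013-12-03.
2013-12-03 falls on a listed holiday. Rolling to the next business day gives 2013-12-04, a Wednesday.
The 60-calendar-day extension moves the deadline from 2013-12-04 to 2014-02-02.
2014-02-02 falls on a Sunday. Rolling to the next business day gives 2014-02-03, a Monday.
So the filing is due 2014-02-03.

2014-02-03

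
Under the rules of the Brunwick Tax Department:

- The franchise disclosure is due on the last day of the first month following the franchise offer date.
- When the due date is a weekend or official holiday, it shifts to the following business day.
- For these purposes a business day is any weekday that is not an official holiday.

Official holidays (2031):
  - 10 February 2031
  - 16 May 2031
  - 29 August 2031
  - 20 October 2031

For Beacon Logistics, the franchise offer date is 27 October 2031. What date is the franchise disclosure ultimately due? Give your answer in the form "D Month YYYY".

1 December 2031

1 month after 27 October 2031 is November 2031; that month ends on 30 November 2031.
30 November 2031 falls on a Sunday. Rolling to the next business day gives 1 December 2031, a Monday.
So the filing is due 1 December 2031.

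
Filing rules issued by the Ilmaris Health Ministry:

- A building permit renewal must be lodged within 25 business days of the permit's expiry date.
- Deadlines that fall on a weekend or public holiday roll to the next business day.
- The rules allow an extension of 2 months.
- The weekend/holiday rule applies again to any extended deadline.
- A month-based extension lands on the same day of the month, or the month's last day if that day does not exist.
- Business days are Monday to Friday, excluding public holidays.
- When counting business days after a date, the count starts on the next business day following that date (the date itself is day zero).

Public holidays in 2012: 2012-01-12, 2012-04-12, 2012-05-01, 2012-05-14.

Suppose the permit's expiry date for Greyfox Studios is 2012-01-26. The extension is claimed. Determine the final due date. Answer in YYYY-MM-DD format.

25 business days after 2012-01-26, excluding weekends and holidays, is 2012-03-01.
2012-03-01 is a Thursday and not a listed holiday, so it stands.
Applying the 2 months extension: 2 months after 2012-03-01 is 2012-05-01.
2012-05-01 falls on a listed holiday. Rolling to the next business day gives 2012-05-02, a Wednesday.
Deadline: 2012-05-02.

2012-05-02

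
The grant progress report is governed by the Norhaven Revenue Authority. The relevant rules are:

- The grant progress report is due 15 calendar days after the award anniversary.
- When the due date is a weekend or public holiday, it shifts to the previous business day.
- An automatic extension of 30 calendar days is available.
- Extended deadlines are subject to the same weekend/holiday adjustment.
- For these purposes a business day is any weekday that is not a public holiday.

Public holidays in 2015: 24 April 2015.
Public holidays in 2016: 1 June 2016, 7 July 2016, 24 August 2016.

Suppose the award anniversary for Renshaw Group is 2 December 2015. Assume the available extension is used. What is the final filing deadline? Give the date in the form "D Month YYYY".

From 2 December 2015, 15 calendar days later is 17 December 2015.
17 December 2015 is a Thursday and not a listed holiday, so it stands.
With the 30-day extension, 17 December 2015 becomes 16 January 2016.
16 January 2016 is a Saturday, so it moves to the preceding business day, 15 January 2016 (Friday).
The final due date is 15 January 2016.

15 January 2016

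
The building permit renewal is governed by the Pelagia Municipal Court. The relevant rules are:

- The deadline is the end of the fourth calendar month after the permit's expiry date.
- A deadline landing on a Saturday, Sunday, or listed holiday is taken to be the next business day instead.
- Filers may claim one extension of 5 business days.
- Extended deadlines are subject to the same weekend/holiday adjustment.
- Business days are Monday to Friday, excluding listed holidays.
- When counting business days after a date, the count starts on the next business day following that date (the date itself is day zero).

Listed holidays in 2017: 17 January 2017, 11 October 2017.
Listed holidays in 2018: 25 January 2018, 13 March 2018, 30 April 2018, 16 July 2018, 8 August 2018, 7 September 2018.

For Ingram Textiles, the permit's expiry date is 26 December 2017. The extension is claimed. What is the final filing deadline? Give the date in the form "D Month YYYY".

8 May 2018

4 months after 26 December 2017 falls in April 2018; the last day of that month is 30 April 2018.
Because 30 April 2018 is a listed holiday, the deadline becomes 1 May 2018 (Tuesday).
The 5-business-day extension runs from 1 May 2018 to 8 May 2018.
8 May 2018 falls on a Tuesday, which is a business day, so no adjustment is needed.
Deadline: 8 May 2018.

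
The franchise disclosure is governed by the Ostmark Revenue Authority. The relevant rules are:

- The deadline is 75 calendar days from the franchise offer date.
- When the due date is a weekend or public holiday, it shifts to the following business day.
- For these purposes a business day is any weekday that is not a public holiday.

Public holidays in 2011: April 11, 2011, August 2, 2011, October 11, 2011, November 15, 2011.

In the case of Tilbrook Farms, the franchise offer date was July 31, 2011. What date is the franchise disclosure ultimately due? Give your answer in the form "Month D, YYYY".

October 14, 2011

From July 31, 2011, 75 calendar days later is October 14, 2011.
October 14, 2011 is a Friday and not a listed holiday, so it stands.
So the filing is due October 14, 2011.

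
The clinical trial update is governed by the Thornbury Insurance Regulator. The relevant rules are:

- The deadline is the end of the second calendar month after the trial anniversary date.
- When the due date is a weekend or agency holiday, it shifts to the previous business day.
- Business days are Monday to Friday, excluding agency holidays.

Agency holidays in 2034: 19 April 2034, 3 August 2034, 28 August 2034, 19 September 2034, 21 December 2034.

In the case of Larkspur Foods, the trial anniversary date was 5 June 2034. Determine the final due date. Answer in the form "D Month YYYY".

2 months after 5 June 2034 is August 2034; that month ends on 31 August 2034.
31 August 2034 (Thursday) is already a business day.
Final deadline: 31 August 2034.

31 August 2034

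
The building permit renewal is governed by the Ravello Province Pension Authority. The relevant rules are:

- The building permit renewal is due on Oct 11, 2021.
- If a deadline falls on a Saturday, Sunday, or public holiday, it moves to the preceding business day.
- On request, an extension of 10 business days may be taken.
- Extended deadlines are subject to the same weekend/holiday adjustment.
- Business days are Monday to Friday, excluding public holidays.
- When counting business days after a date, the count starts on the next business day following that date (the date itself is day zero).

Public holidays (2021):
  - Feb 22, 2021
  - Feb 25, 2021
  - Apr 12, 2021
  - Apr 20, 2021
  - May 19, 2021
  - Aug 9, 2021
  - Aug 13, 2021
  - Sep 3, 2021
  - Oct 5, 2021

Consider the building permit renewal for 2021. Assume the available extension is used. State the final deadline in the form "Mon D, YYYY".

Oct 25, 2021

Start from the fixed due date, Oct 11, 2021.
Since Oct 11, 2021 is a Monday and not a holiday, the date is unchanged.
The 10-business-day extension runs from Oct 11, 2021 to Oct 25, 2021.
Since Oct 25, 2021 is a Monday and not a holiday, the date is unchanged.
The final due date is Oct 25, 2021.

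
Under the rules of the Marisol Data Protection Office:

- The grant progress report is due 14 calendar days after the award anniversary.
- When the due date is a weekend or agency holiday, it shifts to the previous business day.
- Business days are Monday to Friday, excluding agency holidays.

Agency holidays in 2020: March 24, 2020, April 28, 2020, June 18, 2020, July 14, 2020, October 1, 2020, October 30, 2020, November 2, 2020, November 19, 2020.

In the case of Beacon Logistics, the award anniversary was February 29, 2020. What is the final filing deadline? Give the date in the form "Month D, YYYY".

From February 29, 2020, 14 calendar days later is March 14, 2020.
March 14, 2020 is a Saturday; the preceding business day is March 13, 2020 (Friday).
The final due date is March 13, 2020.

March 13, 2020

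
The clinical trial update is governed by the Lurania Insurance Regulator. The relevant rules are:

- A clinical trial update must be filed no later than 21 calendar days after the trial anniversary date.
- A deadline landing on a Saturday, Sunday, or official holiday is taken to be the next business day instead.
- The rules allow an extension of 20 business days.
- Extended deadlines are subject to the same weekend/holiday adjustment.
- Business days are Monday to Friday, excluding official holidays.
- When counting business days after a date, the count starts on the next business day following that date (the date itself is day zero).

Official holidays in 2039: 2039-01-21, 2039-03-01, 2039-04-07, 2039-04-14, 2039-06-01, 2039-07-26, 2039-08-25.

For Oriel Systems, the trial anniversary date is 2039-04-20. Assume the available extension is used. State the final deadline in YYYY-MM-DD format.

Adding 21 calendar days to 2039-04-20 gives 2039-05-11.
Since 2039-05-11 is a Wednesday and not a holiday, the date is unchanged.
Counting 20 further business days from 2039-05-11 reaches 2039-06-09.
2039-06-09 is a Thursday and not a listed holiday, so it stands.
So the filing is due 2039-06-09.

2039-06-09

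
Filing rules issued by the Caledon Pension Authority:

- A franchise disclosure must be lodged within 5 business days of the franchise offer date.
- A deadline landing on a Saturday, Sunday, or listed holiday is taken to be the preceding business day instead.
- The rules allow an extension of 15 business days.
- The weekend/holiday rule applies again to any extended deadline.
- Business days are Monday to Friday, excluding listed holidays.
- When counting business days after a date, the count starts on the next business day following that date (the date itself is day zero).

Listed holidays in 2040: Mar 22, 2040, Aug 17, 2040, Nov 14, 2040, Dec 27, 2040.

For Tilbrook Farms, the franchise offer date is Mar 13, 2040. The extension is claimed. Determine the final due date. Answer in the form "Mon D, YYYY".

Starting the day after Mar 13, 2040 and counting 5 business days lands on Mar 20, 2040.
Mar 20, 2040 is a Tuesday and not a listed holiday, so it stands.
Applying the 15-business-day extension: 15 business days after Mar 20, 2040 is Apr 11, 2040.
Apr 11, 2040 is a Wednesday and not a listed holiday, so it stands.
Deadline: Apr 11, 2040.

Apr 11, 2040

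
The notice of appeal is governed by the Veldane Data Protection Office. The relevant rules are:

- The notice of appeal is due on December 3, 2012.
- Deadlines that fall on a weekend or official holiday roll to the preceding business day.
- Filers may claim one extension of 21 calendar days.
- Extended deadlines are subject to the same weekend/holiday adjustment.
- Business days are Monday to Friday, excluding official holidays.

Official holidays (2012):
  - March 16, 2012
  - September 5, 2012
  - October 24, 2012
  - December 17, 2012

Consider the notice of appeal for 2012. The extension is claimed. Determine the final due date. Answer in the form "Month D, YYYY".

The statutory due date is December 3, 2012.
December 3, 2012 is a Monday and not a listed holiday, so it stands.
Applying the 21-calendar-day extension: December 3, 2012 + 21 days = December 24, 2012.
December 24, 2012 (Monday) is already a business day.
The final due date is December 24, 2012.

December 24, 2012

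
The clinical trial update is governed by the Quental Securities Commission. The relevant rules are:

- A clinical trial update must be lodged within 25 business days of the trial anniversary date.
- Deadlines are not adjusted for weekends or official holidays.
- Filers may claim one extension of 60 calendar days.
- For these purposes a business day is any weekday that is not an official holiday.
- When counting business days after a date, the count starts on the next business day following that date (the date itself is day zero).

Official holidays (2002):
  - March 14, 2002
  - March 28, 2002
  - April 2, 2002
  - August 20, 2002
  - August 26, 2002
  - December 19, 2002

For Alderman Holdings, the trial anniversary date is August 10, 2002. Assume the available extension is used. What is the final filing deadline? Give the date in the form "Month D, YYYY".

Counting 25 business days after August 10, 2002 (skipping weekends and listed holidays) reaches September 17, 2002.
September 17, 2002 is a Tuesday; no weekend or holiday adjustment applies.
Add the 60 calendar-day extension to September 17, 2002: November 16, 2002.
No adjustment is made for weekends or holidays, so November 16, 2002 stands.
Deadline: November 16, 2002.

November 16, 2002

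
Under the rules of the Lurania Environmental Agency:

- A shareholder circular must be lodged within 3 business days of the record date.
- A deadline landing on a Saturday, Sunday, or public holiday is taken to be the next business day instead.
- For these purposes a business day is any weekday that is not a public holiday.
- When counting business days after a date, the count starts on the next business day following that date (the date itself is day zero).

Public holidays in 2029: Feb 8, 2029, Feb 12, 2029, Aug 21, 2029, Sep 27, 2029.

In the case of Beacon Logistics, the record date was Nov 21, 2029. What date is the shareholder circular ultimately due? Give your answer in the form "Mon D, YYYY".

Counting 3 business days after Nov 21, 2029 (skipping weekends and listed holidays) reaches Nov 26, 2029.
Nov 26, 2029 (Monday) is already a business day.
The final due date is Nov 26, 2029.

Nov 26, 2029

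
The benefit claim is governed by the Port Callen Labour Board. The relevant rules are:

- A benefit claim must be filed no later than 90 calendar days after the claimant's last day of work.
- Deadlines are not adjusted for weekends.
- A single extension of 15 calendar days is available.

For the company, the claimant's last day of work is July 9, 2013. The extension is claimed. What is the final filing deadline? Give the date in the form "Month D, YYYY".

Adding 90 calendar days to July 9, 2013 gives October 7, 2013.
October 7, 2013 is a Monday; no weekend or holiday adjustment applies.
Applying the 15-calendar-day extension: October 7, 2013 + 15 days = October 22, 2013.
October 22, 2013 falls on a Tuesday. The rules make no weekend/holiday allowance, so it remains October 22, 2013.
So the filing is due October 22, 2013.

October 22, 2013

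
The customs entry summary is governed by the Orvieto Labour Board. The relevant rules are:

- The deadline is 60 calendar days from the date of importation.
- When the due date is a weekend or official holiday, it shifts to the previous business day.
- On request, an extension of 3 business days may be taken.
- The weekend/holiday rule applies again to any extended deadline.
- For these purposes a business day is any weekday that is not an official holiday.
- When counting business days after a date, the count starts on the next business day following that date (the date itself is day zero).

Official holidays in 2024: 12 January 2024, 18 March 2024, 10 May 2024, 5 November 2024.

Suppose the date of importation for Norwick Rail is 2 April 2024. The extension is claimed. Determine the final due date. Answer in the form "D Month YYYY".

Adding 60 calendar days to 2 April 2024 gives 1 June 2024.
Because 1 June 2024 is a Saturday, the deadline becomes 31 May 2024 (Friday).
The 3-business-day extension runs from 31 May 2024 to 5 June 2024.
Since 5 June 2024 is a Wednesday and not a holiday, the date is unchanged.
The final due date is 5 June 2024.

5 June 2024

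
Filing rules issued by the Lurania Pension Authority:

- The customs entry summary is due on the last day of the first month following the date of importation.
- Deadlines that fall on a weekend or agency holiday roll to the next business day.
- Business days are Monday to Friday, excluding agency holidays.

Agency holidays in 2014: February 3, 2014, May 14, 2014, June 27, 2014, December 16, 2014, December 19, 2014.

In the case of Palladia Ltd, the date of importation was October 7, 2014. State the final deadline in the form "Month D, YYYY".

December 1, 2014

1 month after October 7, 2014 falls in November 2014; the last day of that month is November 30, 2014.
Because November 30, 2014 is a Sunday, the deadline becomes December 1, 2014 (Monday).
So the filing is due December 1, 2014.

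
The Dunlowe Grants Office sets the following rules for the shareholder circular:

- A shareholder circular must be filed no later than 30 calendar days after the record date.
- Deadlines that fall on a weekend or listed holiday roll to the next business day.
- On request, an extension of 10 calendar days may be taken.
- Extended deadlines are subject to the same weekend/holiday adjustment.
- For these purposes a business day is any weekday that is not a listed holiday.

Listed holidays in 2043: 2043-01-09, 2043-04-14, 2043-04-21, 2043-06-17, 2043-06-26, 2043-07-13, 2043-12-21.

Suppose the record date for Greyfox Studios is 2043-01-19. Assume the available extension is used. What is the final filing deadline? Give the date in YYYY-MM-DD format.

2043-03-02

Trigger date 2043-01-19 + 30 calendar days = 2043-02-18.
2043-02-18 is a Wednesday and not a listed holiday, so it stands.
Applying the 10-calendar-day extension: 2043-02-18 + 10 days = 2043-02-28.
2043-02-28 is a Saturday, so it moves to the next business day, 2043-03-02 (Monday).
So the filing is due 2043-03-02.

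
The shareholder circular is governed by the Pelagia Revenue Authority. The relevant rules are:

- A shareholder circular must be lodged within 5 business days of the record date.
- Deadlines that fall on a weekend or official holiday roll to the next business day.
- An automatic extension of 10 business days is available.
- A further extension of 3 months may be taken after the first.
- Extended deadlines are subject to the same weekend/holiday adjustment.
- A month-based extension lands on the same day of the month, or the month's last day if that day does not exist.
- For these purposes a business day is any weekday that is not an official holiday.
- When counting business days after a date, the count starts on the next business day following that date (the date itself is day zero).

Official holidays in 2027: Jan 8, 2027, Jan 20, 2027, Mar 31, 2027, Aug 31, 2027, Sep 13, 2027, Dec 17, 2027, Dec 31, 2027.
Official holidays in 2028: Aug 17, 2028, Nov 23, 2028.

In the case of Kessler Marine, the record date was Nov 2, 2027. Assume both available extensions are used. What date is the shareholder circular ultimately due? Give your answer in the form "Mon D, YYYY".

Feb 23, 2028

Starting the day after Nov 2, 2027 and counting 5 business days lands on Nov 9, 2027.
Nov 9, 2027 is a Tuesday and not a listed holiday, so it stands.
Counting 10 further business days from Nov 9, 2027 reaches Nov 23, 2027.
Nov 23, 2027 falls on a Tuesday, which is a business day, so no adjustment is needed.
Add 3 months to Nov 23, 2027: Feb 23, 2028.
Since Feb 23, 2028 is a Wednesday and not a holiday, the date is unchanged.
Deadline: Feb 23, 2028.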